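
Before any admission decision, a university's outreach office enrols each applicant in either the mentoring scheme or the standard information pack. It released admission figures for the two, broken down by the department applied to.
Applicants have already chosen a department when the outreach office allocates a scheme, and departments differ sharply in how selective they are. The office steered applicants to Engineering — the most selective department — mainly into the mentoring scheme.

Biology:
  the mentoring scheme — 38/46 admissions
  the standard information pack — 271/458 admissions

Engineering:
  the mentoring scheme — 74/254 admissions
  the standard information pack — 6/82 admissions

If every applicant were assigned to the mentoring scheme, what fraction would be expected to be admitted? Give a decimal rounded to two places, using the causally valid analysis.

0.61

Department differs across outreach schemes for reasons unrelated to any effect of the outreach scheme itself, and it separately predicts the outcome — a classic confounder. We must compare within department levels.
Standardising the mentoring scheme to the population department mix: 0.600·38/46 + 0.400·74/254 = 0.612.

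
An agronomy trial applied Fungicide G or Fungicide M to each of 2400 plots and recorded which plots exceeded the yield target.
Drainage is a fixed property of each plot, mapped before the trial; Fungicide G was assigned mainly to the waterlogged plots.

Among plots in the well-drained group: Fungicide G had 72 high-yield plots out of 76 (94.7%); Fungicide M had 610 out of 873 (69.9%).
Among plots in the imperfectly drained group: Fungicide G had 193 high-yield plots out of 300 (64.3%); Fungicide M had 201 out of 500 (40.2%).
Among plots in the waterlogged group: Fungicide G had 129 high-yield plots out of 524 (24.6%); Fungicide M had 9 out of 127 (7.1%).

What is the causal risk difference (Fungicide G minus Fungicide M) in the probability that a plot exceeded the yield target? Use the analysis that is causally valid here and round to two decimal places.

Since field drainage is a pre-existing factor (not a product of the fungicide) and it affects the outcome on its own, it is a confounder. The stratified rates, not the pooled rate, identify the causal effect.
Adjusting over the population distribution of field drainage: 0.395·(0.947−0.699) + 0.333·(0.643−0.402) + 0.271·(0.246−0.071) = +0.226.

+0.23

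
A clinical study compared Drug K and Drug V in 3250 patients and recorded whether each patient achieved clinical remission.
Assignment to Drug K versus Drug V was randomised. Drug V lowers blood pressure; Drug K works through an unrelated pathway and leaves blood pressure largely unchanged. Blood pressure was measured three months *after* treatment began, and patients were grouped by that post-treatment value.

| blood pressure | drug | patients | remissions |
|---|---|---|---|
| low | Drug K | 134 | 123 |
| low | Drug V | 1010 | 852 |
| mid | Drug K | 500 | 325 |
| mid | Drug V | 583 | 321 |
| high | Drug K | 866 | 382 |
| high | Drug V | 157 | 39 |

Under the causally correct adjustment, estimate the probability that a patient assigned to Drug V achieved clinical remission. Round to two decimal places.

0.69

Blood pressure lies on the pathway drug → blood pressure → outcome, so adjusting for it blocks the indirect effect. For the total causal effect of drug, use the unadjusted pooled rates.
So P(outcome | do(Drug V)) is just the pooled rate for Drug V: 1212/1750 = 0.693.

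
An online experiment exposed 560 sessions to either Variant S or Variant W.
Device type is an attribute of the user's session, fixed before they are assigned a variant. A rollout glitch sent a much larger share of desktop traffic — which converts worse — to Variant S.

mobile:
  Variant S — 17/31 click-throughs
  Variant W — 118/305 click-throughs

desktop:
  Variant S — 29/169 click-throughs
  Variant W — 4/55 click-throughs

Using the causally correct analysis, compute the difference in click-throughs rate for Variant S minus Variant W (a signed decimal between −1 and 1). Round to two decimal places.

+0.14

Nothing the variant does changes device type; the imbalance is an allocation artefact. With device type also predicting the outcome, the pooled figure is confounded, and the within-stratum comparison is the causal one.
Adjusting over the population distribution of device type: 0.600·(0.548−0.387) + 0.400·(0.172−0.073) = +0.136.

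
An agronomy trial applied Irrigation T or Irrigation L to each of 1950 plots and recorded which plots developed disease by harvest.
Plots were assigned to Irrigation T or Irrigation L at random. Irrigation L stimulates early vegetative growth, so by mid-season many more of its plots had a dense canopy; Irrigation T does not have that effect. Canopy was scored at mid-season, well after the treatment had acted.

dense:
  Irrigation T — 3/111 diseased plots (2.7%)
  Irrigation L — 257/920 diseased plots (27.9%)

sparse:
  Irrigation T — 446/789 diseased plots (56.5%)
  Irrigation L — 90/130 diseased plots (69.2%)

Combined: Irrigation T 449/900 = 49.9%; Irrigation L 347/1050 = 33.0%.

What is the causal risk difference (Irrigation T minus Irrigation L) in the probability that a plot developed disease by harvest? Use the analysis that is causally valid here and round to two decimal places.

The mid-season canopy-specific comparison favours Irrigation T throughout, but the pooled figures favour Irrigation L. The question is whether to condition on mid-season canopy.
Mid-season canopy is downstream of the irrigation. One should not condition on a consequence of treatment, so the overall rates are the right comparison.
The causal difference is the pooled difference: 0.499 − 0.330 = +0.168.

+0.17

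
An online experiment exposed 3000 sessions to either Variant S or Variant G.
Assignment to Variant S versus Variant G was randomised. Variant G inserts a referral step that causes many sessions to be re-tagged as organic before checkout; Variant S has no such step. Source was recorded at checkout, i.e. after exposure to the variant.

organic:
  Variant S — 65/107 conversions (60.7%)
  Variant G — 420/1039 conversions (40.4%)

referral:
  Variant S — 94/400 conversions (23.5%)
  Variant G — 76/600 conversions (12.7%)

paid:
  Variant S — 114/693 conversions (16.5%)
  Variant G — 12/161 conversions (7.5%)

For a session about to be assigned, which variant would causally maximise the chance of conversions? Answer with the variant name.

Variant S is higher inside every traffic source stratum but Variant G is higher in aggregate. Whether to stratify depends on how traffic source relates to the variant.
Because the variant influences traffic source, traffic source is a post-treatment mediator, not a confounder. Stratifying on it would bias the estimate; the causal effect is the crude pooled difference.
Pooled: Variant S 22.8% vs Variant G 28.2%; Variant G is higher overall.

Variant G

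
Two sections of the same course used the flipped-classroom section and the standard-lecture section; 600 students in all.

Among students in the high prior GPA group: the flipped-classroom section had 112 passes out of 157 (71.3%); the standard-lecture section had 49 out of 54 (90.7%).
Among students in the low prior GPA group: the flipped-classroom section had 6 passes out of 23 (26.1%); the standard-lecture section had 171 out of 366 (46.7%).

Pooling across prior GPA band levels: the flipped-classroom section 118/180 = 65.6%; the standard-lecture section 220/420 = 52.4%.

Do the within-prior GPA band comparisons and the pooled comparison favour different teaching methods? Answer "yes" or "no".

yes

Within each prior GPA band level (high prior GPA 71.3% vs 90.7%; low prior GPA 26.1% vs 46.7%), the standard-lecture section has the higher rate every time. Pooled: 65.6% vs 52.4% — the flipped-classroom section has the higher rate overall. The two comparisons disagree.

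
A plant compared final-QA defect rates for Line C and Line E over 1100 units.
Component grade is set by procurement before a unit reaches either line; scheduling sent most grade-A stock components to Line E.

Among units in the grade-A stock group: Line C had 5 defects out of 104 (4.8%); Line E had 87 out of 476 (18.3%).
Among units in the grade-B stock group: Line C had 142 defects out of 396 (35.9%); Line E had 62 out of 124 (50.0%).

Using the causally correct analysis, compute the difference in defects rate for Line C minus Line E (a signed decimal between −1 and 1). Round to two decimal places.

-0.14

The component grade-specific comparison favours Line C throughout, but the pooled figures favour Line E. The question is whether to condition on component grade.
Component grade differs across lines for reasons unrelated to any effect of the line itself, and it separately predicts the outcome — a classic confounder. We must compare within component grade levels.
Adjusting over the population distribution of component grade: 0.527·(0.048−0.183) + 0.473·(0.359−0.500) = -0.138.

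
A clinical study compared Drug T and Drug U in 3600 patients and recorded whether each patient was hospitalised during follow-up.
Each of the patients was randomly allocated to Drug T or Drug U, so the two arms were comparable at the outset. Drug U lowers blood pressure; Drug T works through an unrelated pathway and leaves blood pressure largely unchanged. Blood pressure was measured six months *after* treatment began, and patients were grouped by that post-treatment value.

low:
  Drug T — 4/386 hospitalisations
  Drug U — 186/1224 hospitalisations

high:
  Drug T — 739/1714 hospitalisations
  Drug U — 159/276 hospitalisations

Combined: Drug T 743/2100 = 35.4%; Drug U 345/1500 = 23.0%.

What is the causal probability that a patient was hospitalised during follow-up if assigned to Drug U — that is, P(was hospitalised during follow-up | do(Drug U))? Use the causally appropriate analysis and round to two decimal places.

0.23

The stratified and pooled comparisons disagree (Drug T wins within each blood pressure; Drug U wins overall), so the answer turns on the causal role of blood pressure.
The distribution of blood pressure is itself part of what the drug does — it is an intermediate outcome. Holding it fixed would remove that part of the effect; the total effect is the pooled difference.
So P(outcome | do(Drug U)) is just the pooled rate for Drug U: 345/1500 = 0.230.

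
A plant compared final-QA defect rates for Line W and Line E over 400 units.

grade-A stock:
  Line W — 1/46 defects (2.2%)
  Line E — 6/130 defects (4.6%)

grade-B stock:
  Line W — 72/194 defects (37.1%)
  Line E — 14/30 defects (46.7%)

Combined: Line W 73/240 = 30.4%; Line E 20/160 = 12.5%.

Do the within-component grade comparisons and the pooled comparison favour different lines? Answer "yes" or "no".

Within each component grade level (grade-A stock 2.2% vs 4.6%; grade-B stock 37.1% vs 46.7%), Line W has the lower rate every time. Pooled: 30.4% vs 12.5% — Line E has the lower rate overall. The two comparisons disagree.

yes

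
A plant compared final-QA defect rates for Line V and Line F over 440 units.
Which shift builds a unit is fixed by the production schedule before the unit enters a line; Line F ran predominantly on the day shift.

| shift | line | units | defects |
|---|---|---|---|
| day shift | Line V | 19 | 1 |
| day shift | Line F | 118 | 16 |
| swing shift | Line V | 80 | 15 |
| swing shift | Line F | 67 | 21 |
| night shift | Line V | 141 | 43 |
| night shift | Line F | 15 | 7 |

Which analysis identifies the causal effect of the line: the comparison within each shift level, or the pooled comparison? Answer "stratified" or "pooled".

stratified

Within every shift level Line V has the lower rate, yet pooled Line F does — Simpson's reversal.
Shift differs across lines for reasons unrelated to any effect of the line itself, and it separately predicts the outcome — a classic confounder. We must compare within shift levels.
Within each level — day shift: 5.3% vs 13.6%; swing shift: 18.8% vs 31.3%; night shift: 30.5% vs 46.7% — Line V is lower every time.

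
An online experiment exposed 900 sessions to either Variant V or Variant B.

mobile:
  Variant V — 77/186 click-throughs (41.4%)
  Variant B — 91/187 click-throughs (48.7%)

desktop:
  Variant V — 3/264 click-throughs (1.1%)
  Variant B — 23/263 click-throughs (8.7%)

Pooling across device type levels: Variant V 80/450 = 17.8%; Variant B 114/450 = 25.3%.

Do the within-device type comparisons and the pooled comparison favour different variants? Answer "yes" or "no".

Within each device type level (mobile 41.4% vs 48.7%; desktop 1.1% vs 8.7%), Variant B has the higher rate every time. Pooled: 17.8% vs 25.3% — Variant B has the higher rate overall. They agree.

no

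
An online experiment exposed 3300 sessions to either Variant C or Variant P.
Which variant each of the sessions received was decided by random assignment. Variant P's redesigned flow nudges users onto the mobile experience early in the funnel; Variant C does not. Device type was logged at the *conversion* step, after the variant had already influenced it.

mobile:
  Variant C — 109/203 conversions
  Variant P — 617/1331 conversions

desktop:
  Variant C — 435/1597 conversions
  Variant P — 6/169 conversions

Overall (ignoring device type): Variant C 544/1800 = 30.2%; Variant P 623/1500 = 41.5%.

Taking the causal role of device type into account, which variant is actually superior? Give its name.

Variant P

Device type is downstream of the variant. One should not condition on a consequence of treatment, so the overall rates are the right comparison.
Pooled: Variant C 30.2% vs Variant P 41.5%; Variant P is higher overall.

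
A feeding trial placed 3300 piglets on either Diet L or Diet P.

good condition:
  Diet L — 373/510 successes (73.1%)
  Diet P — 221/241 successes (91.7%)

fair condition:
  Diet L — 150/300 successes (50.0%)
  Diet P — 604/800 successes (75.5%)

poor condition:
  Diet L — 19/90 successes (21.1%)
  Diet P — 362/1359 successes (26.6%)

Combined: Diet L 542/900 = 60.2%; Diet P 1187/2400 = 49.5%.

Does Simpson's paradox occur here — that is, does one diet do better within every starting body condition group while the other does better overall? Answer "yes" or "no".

yes

Within each starting body condition level (good condition 73.1% vs 91.7%; fair condition 50.0% vs 75.5%; poor condition 21.1% vs 26.6%), Diet P has the higher rate every time. Pooled: 60.2% vs 49.5% — Diet L has the higher rate overall. The two comparisons disagree.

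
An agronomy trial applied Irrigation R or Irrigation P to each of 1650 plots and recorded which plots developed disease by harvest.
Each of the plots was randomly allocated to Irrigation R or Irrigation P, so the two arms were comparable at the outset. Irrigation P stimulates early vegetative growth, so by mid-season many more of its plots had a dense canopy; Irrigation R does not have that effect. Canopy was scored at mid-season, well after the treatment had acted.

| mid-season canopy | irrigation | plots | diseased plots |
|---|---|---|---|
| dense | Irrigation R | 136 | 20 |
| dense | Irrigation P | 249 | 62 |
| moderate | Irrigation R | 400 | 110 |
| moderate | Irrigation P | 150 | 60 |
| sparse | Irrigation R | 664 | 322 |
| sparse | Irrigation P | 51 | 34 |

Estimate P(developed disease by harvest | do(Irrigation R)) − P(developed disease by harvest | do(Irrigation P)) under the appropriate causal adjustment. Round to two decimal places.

Stratifying would compare irrigations among plots the irrigations themselves sorted into mid-season canopy groups — a form of selection on an intermediate. The unconditioned pooled rates give the total causal effect.
The causal difference is the pooled difference: 0.377 − 0.347 = +0.030.

+0.03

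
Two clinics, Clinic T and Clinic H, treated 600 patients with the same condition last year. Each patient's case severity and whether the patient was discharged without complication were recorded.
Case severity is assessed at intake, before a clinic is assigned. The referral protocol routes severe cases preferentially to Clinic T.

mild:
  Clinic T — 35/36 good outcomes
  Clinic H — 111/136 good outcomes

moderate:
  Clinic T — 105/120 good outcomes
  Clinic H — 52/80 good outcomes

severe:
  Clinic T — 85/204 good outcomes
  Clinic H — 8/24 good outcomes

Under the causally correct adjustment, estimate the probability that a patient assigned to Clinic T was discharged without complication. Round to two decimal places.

0.73

Within every case severity level Clinic T has the higher rate, yet pooled Clinic H does — Simpson's reversal.
Case severity differs across clinics for reasons unrelated to any effect of the clinic itself, and it separately predicts the outcome — a classic confounder. We must compare within case severity levels.
Standardising Clinic T to the population case severity mix: 0.287·35/36 + 0.333·105/120 + 0.380·85/204 = 0.729.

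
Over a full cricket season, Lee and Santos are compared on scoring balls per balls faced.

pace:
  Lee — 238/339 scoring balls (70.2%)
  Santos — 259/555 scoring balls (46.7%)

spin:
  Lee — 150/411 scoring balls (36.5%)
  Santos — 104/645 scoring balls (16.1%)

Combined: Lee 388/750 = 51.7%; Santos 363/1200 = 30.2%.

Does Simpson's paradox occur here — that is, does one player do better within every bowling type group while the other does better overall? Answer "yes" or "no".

no

Within each bowling type level (pace 70.2% vs 46.7%; spin 36.5% vs 16.1%), Lee has the higher rate every time. Pooled: 51.7% vs 30.2% — Lee has the higher rate overall. They agree.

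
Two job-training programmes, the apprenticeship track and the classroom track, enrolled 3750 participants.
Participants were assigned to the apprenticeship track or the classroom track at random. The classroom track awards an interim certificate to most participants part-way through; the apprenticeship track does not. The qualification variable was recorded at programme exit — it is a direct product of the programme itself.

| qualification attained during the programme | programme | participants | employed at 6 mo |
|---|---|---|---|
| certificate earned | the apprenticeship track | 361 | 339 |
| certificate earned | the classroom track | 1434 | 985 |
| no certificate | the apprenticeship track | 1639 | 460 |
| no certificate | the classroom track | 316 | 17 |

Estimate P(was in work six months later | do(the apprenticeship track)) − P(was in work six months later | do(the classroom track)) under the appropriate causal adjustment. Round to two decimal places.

-0.17

the apprenticeship track is higher inside every qualification attained during the programme stratum but the classroom track is higher in aggregate. Whether to stratify depends on how qualification attained during the programme relates to the programme.
Qualification attained during the programme is downstream of the programme. One should not condition on a consequence of treatment, so the overall rates are the right comparison.
The causal difference is the pooled difference: 0.400 − 0.573 = -0.173.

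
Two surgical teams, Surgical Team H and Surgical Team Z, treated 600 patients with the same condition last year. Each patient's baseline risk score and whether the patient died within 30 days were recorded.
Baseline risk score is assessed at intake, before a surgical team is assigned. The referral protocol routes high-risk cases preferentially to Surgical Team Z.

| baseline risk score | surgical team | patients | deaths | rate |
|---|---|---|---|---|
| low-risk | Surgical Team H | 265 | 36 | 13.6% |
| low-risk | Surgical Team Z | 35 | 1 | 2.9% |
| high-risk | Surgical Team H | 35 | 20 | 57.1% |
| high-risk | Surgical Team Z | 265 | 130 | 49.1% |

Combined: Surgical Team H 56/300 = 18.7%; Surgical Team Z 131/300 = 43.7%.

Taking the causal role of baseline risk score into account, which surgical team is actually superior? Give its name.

The stratified and pooled comparisons disagree (Surgical Team Z wins within each baseline risk score; Surgical Team H wins overall), so the answer turns on the causal role of baseline risk score.
Since baseline risk score is a pre-existing factor (not a product of the surgical team) and it affects the outcome on its own, it is a confounder. The stratified rates, not the pooled rate, identify the causal effect.
Within each level — low-risk: 13.6% vs 2.9%; high-risk: 57.1% vs 49.1% — Surgical Team Z is lower every time.

Surgical Team Z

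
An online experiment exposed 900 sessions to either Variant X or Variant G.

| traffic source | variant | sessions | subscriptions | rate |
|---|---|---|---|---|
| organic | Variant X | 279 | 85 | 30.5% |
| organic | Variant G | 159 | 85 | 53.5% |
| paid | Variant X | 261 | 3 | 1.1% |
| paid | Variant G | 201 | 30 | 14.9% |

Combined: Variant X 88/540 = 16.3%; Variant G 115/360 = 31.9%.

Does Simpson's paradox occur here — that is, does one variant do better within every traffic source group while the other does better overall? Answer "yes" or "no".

no

Within each traffic source level (organic 30.5% vs 53.5%; paid 1.1% vs 14.9%), Variant G has the higher rate every time. Pooled: 16.3% vs 31.9% — Variant G has the higher rate overall. They agree.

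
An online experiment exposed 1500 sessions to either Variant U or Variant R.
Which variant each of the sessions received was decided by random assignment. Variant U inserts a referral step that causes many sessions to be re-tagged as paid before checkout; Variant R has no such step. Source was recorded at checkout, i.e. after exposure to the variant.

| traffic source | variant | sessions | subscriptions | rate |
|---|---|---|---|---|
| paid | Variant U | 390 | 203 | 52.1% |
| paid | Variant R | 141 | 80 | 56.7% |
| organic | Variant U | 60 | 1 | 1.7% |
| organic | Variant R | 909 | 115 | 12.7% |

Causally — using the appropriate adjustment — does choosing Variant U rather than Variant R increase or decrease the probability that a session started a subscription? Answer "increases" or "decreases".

increases

Traffic source here is a post-treatment variable shaped by the variant; conditioning on it would introduce bias rather than remove it. The overall comparison is the causal one.
Pooled: Variant U 45.3% vs Variant R 18.6%; Variant U is higher overall.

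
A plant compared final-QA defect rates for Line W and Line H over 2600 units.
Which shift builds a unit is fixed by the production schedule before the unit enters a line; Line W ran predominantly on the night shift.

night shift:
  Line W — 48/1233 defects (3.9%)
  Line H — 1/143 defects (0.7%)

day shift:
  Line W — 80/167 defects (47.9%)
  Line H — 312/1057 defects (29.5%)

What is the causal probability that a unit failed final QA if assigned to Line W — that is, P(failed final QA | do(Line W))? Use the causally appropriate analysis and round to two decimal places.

Nothing the line does changes shift; the imbalance is an allocation artefact. With shift also predicting the outcome, the pooled figure is confounded, and the within-stratum comparison is the causal one.
Standardising Line W to the population shift mix: 0.529·48/1233 + 0.471·80/167 = 0.246.

0.25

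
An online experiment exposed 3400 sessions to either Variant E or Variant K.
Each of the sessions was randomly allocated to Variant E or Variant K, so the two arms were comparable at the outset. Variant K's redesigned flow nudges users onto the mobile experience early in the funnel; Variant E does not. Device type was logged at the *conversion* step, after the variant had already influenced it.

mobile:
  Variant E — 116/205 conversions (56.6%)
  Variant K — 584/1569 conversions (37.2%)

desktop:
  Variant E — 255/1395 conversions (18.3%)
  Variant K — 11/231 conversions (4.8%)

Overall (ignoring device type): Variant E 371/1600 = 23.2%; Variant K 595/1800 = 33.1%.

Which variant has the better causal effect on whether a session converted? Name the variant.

The stratified and pooled comparisons disagree (Variant E wins within each device type; Variant K wins overall), so the answer turns on the causal role of device type.
Device type is recorded after the variant and is itself shifted by it — it sits on the causal path from variant to outcome. Conditioning on a mediator would strip out part of the effect we want; the pooled comparison gives the total causal effect.
Pooled: Variant E 23.2% vs Variant K 33.1%; Variant K is higher overall.

Variant K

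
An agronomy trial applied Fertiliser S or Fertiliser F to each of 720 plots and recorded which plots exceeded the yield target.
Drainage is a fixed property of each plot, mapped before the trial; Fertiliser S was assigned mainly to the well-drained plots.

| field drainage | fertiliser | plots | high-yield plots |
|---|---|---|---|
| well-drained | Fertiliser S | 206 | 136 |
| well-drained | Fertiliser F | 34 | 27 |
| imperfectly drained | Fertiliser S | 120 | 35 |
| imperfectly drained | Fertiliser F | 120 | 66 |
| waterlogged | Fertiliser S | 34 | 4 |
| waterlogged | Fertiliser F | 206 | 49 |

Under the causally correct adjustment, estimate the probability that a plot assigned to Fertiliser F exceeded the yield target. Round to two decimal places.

Field drainage satisfies the back-door criterion: it is not a descendant of the fertiliser, and it blocks the spurious path from fertiliser to outcome. Adjusting for it (i.e., using the within-field drainage rates) gives the causal effect.
Standardising Fertiliser F to the population field drainage mix: 0.333·27/34 + 0.333·66/120 + 0.333·49/206 = 0.527.

0.53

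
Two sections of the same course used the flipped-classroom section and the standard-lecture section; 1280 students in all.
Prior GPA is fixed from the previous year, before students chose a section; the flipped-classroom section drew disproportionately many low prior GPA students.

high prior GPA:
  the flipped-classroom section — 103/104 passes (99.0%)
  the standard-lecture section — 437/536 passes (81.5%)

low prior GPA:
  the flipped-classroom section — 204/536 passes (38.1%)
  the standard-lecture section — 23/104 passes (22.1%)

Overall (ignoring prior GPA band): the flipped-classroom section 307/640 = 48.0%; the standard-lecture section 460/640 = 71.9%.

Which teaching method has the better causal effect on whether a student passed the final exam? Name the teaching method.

the flipped-classroom section

The prior GPA band-specific comparison favours the flipped-classroom section throughout, but the pooled figures favour the standard-lecture section. The question is whether to condition on prior GPA band.
Prior GPA band is set before the teaching method has any effect — it is not caused by the teaching method — and it independently drives the outcome. That makes it a confounder, so the causal comparison is within prior GPA band levels.
Within each level — high prior GPA: 99.0% vs 81.5%; low prior GPA: 38.1% vs 22.1% — the flipped-classroom section is higher every time.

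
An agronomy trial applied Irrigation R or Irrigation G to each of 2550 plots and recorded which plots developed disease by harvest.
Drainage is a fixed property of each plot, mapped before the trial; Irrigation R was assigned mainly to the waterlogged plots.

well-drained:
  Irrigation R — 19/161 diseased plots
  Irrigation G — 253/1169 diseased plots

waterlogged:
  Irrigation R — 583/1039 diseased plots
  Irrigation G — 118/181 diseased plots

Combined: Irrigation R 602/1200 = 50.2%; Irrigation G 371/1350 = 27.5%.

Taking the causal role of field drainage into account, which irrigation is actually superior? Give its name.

The field drainage-specific comparison favours Irrigation R throughout, but the pooled figures favour Irrigation G. The question is whether to condition on field drainage.
Field drainage differs across irrigations for reasons unrelated to any effect of the irrigation itself, and it separately predicts the outcome — a classic confounder. We must compare within field drainage levels.
Within each level — well-drained: 11.8% vs 21.6%; waterlogged: 56.1% vs 65.2% — Irrigation R is lower every time.

Irrigation R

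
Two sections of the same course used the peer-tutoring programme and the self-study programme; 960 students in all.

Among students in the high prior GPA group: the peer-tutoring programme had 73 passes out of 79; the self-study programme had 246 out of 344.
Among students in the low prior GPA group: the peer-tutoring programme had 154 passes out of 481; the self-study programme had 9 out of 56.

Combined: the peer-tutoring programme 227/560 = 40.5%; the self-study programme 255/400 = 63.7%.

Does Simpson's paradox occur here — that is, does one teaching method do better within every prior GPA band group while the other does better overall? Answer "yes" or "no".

yes

Within each prior GPA band level (high prior GPA 92.4% vs 71.5%; low prior GPA 32.0% vs 16.1%), the peer-tutoring programme has the higher rate every time. Pooled: 40.5% vs 63.7% — the self-study programme has the higher rate overall. The two comparisons disagree.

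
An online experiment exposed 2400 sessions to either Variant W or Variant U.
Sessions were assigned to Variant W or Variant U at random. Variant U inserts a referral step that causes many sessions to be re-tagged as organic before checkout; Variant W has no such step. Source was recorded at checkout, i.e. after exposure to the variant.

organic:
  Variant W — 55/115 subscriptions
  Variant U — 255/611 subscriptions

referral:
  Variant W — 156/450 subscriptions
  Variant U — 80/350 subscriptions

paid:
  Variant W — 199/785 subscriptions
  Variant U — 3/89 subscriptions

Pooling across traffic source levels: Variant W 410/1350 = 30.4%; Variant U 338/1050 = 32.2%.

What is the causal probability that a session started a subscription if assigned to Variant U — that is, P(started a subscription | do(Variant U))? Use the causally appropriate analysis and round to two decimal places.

0.32

Variant W is higher inside every traffic source stratum but Variant U is higher in aggregate. Whether to stratify depends on how traffic source relates to the variant.
The distribution of traffic source is itself part of what the variant does — it is an intermediate outcome. Holding it fixed would remove that part of the effect; the total effect is the pooled difference.
So P(outcome | do(Variant U)) is just the pooled rate for Variant U: 338/1050 = 0.322.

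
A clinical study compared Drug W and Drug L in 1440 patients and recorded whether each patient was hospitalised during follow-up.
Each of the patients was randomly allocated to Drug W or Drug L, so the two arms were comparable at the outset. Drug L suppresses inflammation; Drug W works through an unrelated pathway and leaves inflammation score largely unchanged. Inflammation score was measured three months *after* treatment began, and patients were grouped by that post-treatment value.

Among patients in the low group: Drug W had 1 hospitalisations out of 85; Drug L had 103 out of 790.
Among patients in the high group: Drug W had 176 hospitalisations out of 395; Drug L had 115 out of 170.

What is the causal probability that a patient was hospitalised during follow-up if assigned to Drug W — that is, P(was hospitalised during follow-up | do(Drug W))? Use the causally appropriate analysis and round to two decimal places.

0.37

The inflammation score-specific comparison favours Drug W throughout, but the pooled figures favour Drug L. The question is whether to condition on inflammation score.
Inflammation score is downstream of the drug. One should not condition on a consequence of treatment, so the overall rates are the right comparison.
So P(outcome | do(Drug W)) is just the pooled rate for Drug W: 177/480 = 0.369.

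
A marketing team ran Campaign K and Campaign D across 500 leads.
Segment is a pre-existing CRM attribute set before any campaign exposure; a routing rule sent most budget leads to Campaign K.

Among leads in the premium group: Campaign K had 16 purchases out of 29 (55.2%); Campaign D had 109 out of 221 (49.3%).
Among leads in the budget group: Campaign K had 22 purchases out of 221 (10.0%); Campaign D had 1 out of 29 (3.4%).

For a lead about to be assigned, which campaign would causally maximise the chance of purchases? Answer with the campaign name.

The stratified and pooled comparisons disagree (Campaign K wins within each customer segment; Campaign D wins overall), so the answer turns on the causal role of customer segment.
Nothing the campaign does changes customer segment; the imbalance is an allocation artefact. With customer segment also predicting the outcome, the pooled figure is confounded, and the within-stratum comparison is the causal one.
Within each level — premium: 55.2% vs 49.3%; budget: 10.0% vs 3.4% — Campaign K is higher every time.

Campaign K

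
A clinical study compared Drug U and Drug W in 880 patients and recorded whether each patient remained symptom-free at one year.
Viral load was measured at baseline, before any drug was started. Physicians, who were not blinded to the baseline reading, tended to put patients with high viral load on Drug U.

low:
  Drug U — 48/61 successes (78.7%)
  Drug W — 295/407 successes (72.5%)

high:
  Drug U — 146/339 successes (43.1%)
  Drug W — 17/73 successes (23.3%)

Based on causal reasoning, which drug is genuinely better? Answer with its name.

Since viral load is a pre-existing factor (not a product of the drug) and it affects the outcome on its own, it is a confounder. The stratified rates, not the pooled rate, identify the causal effect.
Within each level — low: 78.7% vs 72.5%; high: 43.1% vs 23.3% — Drug U is higher every time.

Drug U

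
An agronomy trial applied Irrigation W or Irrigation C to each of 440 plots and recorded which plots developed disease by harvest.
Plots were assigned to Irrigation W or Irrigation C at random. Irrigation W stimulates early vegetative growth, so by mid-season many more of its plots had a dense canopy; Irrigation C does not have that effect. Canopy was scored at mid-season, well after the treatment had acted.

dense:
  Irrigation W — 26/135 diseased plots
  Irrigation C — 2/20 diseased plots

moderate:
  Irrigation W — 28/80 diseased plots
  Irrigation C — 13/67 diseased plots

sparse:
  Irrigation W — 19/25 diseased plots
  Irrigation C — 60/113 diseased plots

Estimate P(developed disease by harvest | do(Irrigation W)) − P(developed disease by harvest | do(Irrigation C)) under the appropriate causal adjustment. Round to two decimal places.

-0.07

Mid-season canopy is downstream of the irrigation. One should not condition on a consequence of treatment, so the overall rates are the right comparison.
The causal difference is the pooled difference: 0.304 − 0.375 = -0.071.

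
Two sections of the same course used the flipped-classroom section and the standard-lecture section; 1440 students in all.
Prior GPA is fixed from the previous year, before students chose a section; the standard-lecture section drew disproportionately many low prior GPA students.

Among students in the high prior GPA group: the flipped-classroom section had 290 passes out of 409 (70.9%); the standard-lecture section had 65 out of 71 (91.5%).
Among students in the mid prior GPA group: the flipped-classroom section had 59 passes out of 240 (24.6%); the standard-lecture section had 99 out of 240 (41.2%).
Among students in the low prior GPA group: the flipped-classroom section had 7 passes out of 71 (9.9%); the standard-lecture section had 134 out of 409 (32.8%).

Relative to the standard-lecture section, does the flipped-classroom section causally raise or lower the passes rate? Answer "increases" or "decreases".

decreases

Nothing the teaching method does changes prior GPA band; the imbalance is an allocation artefact. With prior GPA band also predicting the outcome, the pooled figure is confounded, and the within-stratum comparison is the causal one.
Within each level — high prior GPA: 70.9% vs 91.5%; mid prior GPA: 24.6% vs 41.2%; low prior GPA: 9.9% vs 32.8% — the standard-lecture section is higher every time.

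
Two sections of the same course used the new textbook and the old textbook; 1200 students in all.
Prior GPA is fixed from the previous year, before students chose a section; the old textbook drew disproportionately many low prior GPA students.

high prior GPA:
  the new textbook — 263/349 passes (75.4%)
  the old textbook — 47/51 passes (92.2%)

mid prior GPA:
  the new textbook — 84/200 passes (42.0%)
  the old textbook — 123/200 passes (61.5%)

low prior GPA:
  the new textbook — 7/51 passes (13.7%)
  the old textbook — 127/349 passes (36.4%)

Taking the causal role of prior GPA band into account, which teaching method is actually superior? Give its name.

The stratified and pooled comparisons disagree (the old textbook wins within each prior GPA band; the new textbook wins overall), so the answer turns on the causal role of prior GPA band.
The imbalance in prior GPA band arose from how students were allocated, not from anything the teaching method did; and prior GPA band independently affects the outcome. The pooled gap is confounded — condition on prior GPA band.
Within each level — high prior GPA: 75.4% vs 92.2%; mid prior GPA: 42.0% vs 61.5%; low prior GPA: 13.7% vs 36.4% — the old textbook is higher every time.

the old textbook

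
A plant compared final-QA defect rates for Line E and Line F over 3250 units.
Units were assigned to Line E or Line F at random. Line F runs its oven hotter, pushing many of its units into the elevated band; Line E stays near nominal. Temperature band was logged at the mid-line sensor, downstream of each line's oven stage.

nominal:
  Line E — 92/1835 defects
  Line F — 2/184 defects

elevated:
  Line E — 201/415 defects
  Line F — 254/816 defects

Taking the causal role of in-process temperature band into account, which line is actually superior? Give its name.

Line E

The stratified and pooled comparisons disagree (Line F wins within each in-process temperature band; Line E wins overall), so the answer turns on the causal role of in-process temperature band.
In-process temperature band here is a post-treatment variable shaped by the line; conditioning on it would introduce bias rather than remove it. The overall comparison is the causal one.
Pooled: Line E 13.0% vs Line F 25.6%; Line E is lower overall.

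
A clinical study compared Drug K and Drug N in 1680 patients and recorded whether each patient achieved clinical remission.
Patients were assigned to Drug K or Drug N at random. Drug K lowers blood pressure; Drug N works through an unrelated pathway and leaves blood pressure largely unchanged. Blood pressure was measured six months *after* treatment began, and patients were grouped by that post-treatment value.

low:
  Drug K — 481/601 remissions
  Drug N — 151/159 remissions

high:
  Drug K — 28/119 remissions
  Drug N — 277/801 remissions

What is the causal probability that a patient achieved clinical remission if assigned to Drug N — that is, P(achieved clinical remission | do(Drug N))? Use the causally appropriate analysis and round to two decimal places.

Stratifying would compare drugs among patients the drugs themselves sorted into blood pressure groups — a form of selection on an intermediate. The unconditioned pooled rates give the total causal effect.
So P(outcome | do(Drug N)) is just the pooled rate for Drug N: 428/960 = 0.446.

0.45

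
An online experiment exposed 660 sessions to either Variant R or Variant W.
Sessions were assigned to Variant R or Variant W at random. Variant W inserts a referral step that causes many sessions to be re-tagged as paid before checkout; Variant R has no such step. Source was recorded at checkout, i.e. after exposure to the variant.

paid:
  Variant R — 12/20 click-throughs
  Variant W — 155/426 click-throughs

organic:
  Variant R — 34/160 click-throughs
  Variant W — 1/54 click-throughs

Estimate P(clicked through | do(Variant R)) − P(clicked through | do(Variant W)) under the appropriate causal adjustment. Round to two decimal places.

The traffic source-specific comparison favours Variant R throughout, but the pooled figures favour Variant W. The question is whether to condition on traffic source.
Traffic source here is a post-treatment variable shaped by the variant; conditioning on it would introduce bias rather than remove it. The overall comparison is the causal one.
The causal difference is the pooled difference: 0.256 − 0.325 = -0.069.

-0.07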